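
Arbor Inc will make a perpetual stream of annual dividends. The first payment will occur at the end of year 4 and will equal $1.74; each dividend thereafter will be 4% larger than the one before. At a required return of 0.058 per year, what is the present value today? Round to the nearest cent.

Value at end of year 3: C₁ / (r − g) = $1.74 / (0.058 − 0.04) = $96.6667
Discount to today: PV = $96.6667 / (1 + 0.058)^3 = $96.6667 / 1.184287 = $81.62

$81.62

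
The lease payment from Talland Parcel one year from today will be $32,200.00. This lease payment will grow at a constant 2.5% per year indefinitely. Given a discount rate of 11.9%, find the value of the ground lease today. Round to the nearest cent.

$342553.19

Growing perpetuity: P = D₁ / (r − g) = $32,200.0000 / (0.119 − 0.025) = $342,553.19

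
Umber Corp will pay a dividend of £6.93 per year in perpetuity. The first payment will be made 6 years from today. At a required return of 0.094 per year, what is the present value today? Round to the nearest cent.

Value at end of year 5: C / r = £6.93 / 0.094 = £73.7234
Discount to today: PV = £73.7234 / (1 + 0.094)^5 = £73.7234 / 1.567064 = £47.05

£47.05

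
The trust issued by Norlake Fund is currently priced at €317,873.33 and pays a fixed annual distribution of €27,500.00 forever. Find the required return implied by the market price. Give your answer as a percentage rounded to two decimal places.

P = C/r ⇒ r = C/P = €27,500.00/€317,873.33 = 0.086512

8.65%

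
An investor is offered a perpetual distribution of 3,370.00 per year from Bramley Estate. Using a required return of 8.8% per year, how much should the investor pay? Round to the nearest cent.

38295.45

Level perpetuity: PV = C / r = 3,370.00 / 0.088 = 38,295.45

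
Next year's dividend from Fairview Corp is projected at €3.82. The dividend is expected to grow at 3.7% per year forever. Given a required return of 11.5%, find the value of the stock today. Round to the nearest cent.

€48.97

Growing perpetuity: P = D₁ / (r − g) = €3.8200 / (0.115 − 0.037) = €48.97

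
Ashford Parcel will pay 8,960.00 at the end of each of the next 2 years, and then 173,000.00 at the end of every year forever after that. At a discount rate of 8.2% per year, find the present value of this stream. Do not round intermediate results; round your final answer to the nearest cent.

PV of 2-year annuity: 8,960.00 × [1 − (1+0.082)^−2] / 0.082 = 15934.34490
Perpetuity value at year 2: 173,000.00 / 0.082 = 2109756.09756
PV of perpetuity: 2109756.09756 / (1+0.082)^2 = 1802095.19713
Total PV = 15934.34490 + 1802095.19713 = 1818029.54203

1818029.54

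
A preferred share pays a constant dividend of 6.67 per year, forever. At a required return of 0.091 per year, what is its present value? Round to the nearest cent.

73.30

Level perpetuity: PV = C / r = 6.67 / 0.091 = 73.30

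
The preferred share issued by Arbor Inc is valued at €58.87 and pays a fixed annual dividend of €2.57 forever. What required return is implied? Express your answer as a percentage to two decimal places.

P = C/r ⇒ r = C/P = €2.57/€58.87 = 0.043656

4.37%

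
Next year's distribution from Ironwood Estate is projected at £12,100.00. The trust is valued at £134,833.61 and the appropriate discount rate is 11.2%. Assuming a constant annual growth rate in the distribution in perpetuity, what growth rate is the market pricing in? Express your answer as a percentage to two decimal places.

2.23%

P = D₁/(r−g) ⇒ g = r − D₁/P = 0.112 − £12,100.00/£134,833.61 = 0.022260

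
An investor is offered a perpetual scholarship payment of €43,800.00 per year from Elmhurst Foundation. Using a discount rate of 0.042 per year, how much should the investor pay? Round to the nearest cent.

Level perpetuity: PV = C / r = €43,800.00 / 0.042 = €1,042,857.14

€1042857.14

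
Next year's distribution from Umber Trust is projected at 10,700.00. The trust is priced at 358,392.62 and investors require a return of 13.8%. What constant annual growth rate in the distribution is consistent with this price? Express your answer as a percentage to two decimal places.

10.81%

P = D₁/(r−g) ⇒ g = r − D₁/P = 0.138 − 10,700.00/358,392.62 = 0.108144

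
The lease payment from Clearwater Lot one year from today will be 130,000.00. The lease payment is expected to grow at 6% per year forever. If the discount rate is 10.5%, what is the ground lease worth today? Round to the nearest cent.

2888888.89

Growing perpetuity: P = D₁ / (r − g) = 130,000.0000 / (0.105 − 0.06) = 2,888,888.89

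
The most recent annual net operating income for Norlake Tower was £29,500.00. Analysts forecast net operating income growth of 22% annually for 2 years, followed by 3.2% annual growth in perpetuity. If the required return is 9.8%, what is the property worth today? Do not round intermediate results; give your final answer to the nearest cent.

£638670.03

D_1 = 35990.00000
D_2 = 43907.80000
Terminal value at year 2: TV = D_2×(1+g_2)/(r−g_2) = 45312.84960/0.066 = 686558.32727
P_0 = D_1/(1+r)^1 + D_2/(1+r)^2 + TV/(1+r)^2
    = 32777.77778 + 36419.75309 + 569472.50281 = 638670.03367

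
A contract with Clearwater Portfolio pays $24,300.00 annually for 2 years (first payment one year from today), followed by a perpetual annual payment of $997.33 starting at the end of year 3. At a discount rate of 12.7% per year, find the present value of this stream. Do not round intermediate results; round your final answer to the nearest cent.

PV of 2-year annuity: $24,300.00 × [1 − (1+0.127)^−2] / 0.127 = 40693.58309
Perpetuity value at year 2: $997.33 / 0.127 = 7852.99213
PV of perpetuity: 7852.99213 / (1+0.127)^2 = 6182.83035
Total PV = 40693.58309 + 6182.83035 = 46876.41344

$46876.41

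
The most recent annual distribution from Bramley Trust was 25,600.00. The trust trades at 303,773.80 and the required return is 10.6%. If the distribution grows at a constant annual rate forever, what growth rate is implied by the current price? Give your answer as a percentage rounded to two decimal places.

P = D₀(1+g)/(r−g) ⇒ P(r−g) = D₀(1+g) ⇒ g(P+D₀) = P·r − D₀
g = (P·r − D₀)/(P + D₀) = (303,773.80×0.106 − 25,600.00) / (303,773.80 + 25,600.00) = 0.020038

2.00%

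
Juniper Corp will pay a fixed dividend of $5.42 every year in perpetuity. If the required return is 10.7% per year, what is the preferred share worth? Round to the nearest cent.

$50.65

Level perpetuity: PV = C / r = $5.42 / 0.107 = $50.65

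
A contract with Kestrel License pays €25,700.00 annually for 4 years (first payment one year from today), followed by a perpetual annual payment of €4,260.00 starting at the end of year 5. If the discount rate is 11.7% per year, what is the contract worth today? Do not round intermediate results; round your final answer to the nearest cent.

PV of 4-year annuity: €25,700.00 × [1 − (1+0.117)^−4] / 0.117 = 78555.66494
Perpetuity value at year 4: €4,260.00 / 0.117 = 36410.25641
PV of perpetuity: 36410.25641 / (1+0.117)^4 = 23388.96720
Total PV = 78555.66494 + 23388.96720 = 101944.63214

€101944.63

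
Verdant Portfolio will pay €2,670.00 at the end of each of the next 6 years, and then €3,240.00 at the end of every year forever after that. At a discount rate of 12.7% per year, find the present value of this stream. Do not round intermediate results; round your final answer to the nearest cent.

€23214.04

PV of 6-year annuity: €2,670.00 × [1 − (1+0.127)^−6] / 0.127 = 10763.22790
Perpetuity value at year 6: €3,240.00 / 0.127 = 25511.81102
PV of perpetuity: 25511.81102 / (1+0.127)^6 = 12450.81537
Total PV = 10763.22790 + 12450.81537 = 23214.04327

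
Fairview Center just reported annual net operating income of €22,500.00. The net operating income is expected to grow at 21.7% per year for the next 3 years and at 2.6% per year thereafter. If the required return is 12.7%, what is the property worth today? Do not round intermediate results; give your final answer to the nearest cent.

€366677.98

D_1 = 27382.50000
D_2 = 33324.50250
D_3 = 40555.91954
Terminal value at year 3: TV = D_3×(1+g_2)/(r−g_2) = 41610.37345/0.101 = 411983.89555
P_0 = D_1/(1+r)^1 + D_2/(1+r)^2 + D_3/(1+r)^3 + TV/(1+r)^3
    = 24296.80568 + 26237.10072 + 28332.34390 + 287811.73111 = 366677.98141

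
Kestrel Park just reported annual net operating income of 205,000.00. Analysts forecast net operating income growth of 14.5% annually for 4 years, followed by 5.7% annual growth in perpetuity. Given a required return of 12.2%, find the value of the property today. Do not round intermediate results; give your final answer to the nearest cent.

4478373.87

D_1 = 234725.00000
D_2 = 268760.12500
D_3 = 307730.34313
D_4 = 352351.24288
Terminal value at year 4: TV = D_4×(1+g_2)/(r−g_2) = 372435.26372/0.065 = 5729773.28803
P_0 = D_1/(1+r)^1 + D_2/(1+r)^2 + D_3/(1+r)^3 + D_4/(1+r)^4 + TV/(1+r)^4
    = 209202.31729 + 213490.77834 + 217867.14902 + 222333.23140 + 3615480.39363 = 4478373.86968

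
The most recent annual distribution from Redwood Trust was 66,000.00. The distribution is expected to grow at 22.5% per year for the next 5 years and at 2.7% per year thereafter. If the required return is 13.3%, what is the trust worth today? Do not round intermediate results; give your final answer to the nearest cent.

1364438.22

D_1 = 80850.00000
D_2 = 99041.25000
D_3 = 121325.53125
D_4 = 148623.77578
D_5 = 182064.12533
Terminal value at year 5: TV = D_5×(1+g_2)/(r−g_2) = 186979.85672/0.106 = 1763960.91242
P_0 = D_1/(1+r)^1 + D_2/(1+r)^2 + D_3/(1+r)^3 + D_4/(1+r)^4 + D_5/(1+r)^5 + TV/(1+r)^5
    = 71359.22330 + 77153.61743 + 83418.51840 + 90192.13154 + 97515.76447 + 944798.96328 = 1364438.21842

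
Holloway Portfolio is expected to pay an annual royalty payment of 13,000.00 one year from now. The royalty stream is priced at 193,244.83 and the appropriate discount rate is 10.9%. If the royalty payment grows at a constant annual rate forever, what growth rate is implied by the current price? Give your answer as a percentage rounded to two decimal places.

P = D₁/(r−g) ⇒ g = r − D₁/P = 0.109 − 13,000.00/193,244.83 = 0.041728

4.17%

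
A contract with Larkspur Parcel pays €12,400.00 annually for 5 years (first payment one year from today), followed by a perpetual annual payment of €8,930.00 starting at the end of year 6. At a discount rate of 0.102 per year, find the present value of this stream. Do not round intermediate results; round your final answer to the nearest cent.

PV of 5-year annuity: €12,400.00 × [1 − (1+0.102)^−5] / 0.102 = 46766.57045
Perpetuity value at year 5: €8,930.00 / 0.102 = 87549.01961
PV of perpetuity: 87549.01961 / (1+0.102)^5 = 53869.54589
Total PV = 46766.57045 + 53869.54589 = 100636.11634

€100636.12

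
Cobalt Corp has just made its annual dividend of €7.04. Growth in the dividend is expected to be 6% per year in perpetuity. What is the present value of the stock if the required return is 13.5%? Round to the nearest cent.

€99.50

D₁ = D₀ × (1 + g) = €7.04 × 1.06 = €7.4624
Growing perpetuity: P = D₁ / (r − g) = €7.4624 / (0.135 − 0.06) = €99.50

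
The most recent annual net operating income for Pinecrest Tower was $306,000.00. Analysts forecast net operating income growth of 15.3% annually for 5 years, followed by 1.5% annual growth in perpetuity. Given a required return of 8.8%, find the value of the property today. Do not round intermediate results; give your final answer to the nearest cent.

D_1 = 352818.00000
D_2 = 406799.15400
D_3 = 469039.42456
D_4 = 540802.45652
D_5 = 623545.23237
Terminal value at year 5: TV = D_5×(1+g_2)/(r−g_2) = 632898.41085/0.073 = 8669841.24456
P_0 = D_1/(1+r)^1 + D_2/(1+r)^2 + D_3/(1+r)^3 + D_4/(1+r)^4 + D_5/(1+r)^5 + TV/(1+r)^5
    = 324281.25000 + 343654.67027 + 364185.50994 + 385942.91633 + 409000.16776 + 5686783.15450 = 7513847.66879

$7513847.67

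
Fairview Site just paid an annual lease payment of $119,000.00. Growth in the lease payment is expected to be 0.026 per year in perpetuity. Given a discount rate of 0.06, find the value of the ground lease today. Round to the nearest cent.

D₁ = D₀ × (1 + g) = $119,000.00 × 1.026 = $122,094.0000
Growing perpetuity: P = D₁ / (r − g) = $122,094.0000 / (0.06 − 0.026) = $3,591,000.00

$3591000.00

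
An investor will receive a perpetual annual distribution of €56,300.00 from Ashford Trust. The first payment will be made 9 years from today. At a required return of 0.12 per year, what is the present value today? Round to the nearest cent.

Value at end of year 8: C / r = €56,300.00 / 0.12 = €469,166.6667
Discount to today: PV = €469,166.6667 / (1 + 0.12)^8 = €469,166.6667 / 2.475963 = €189,488.55

€189488.55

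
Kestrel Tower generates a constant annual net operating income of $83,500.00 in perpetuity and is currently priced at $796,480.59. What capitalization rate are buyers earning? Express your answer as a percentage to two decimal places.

10.48%

P = C/r ⇒ r = C/P = $83,500.00/$796,480.59 = 0.104836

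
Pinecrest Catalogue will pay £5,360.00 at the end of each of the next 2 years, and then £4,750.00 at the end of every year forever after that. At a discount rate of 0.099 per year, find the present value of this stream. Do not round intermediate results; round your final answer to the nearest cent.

PV of 2-year annuity: £5,360.00 × [1 − (1+0.099)^−2] / 0.099 = 9314.97821
Perpetuity value at year 2: £4,750.00 / 0.099 = 47979.79798
PV of perpetuity: 47979.79798 / (1+0.099)^2 = 39724.91990
Total PV = 9314.97821 + 39724.91990 = 49039.89811

£49039.90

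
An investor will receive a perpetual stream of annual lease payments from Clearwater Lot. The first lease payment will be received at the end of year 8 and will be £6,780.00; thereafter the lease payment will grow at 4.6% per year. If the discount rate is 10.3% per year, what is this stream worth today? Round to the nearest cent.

£59886.13

Value at end of year 7: C₁ / (r − g) = £6,780.00 / (0.103 − 0.046) = £118,947.3684
Discount to today: PV = £118,947.3684 / (1 + 0.103)^7 = £118,947.3684 / 1.986226 = £59,886.13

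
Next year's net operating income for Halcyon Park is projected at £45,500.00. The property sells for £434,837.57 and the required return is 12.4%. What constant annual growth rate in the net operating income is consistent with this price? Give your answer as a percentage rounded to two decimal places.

1.94%

P = D₁/(r−g) ⇒ g = r − D₁/P = 0.124 − £45,500.00/£434,837.57 = 0.019363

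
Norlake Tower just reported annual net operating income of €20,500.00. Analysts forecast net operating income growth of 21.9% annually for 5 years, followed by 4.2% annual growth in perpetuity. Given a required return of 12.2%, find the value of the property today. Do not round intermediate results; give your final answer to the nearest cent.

€536544.51

D_1 = 24989.50000
D_2 = 30462.20050
D_3 = 37133.42241
D_4 = 45265.64192
D_5 = 55178.81750
Terminal value at year 5: TV = D_5×(1+g_2)/(r−g_2) = 57496.32783/0.08 = 718704.09790
P_0 = D_1/(1+r)^1 + D_2/(1+r)^2 + D_3/(1+r)^3 + D_4/(1+r)^4 + D_5/(1+r)^5 + TV/(1+r)^5
    = 22272.28164 + 24197.78192 + 26289.74703 + 28562.56830 + 31031.88124 + 404190.25316 = 536544.51329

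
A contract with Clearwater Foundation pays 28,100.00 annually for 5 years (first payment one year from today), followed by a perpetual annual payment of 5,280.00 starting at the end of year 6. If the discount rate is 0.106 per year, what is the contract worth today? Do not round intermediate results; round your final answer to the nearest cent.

PV of 5-year annuity: 28,100.00 × [1 − (1+0.106)^−5] / 0.106 = 104908.24261
Perpetuity value at year 5: 5,280.00 / 0.106 = 49811.32075
PV of perpetuity: 49811.32075 / (1+0.106)^5 = 30099.02464
Total PV = 104908.24261 + 30099.02464 = 135007.26724

135007.27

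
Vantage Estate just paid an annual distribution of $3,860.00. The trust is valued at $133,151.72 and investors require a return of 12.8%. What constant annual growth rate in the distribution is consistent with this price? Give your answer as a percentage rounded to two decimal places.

9.62%

P = D₀(1+g)/(r−g) ⇒ P(r−g) = D₀(1+g) ⇒ g(P+D₀) = P·r − D₀
g = (P·r − D₀)/(P + D₀) = ($133,151.72×0.128 − $3,860.00) / ($133,151.72 + $3,860.00) = 0.096221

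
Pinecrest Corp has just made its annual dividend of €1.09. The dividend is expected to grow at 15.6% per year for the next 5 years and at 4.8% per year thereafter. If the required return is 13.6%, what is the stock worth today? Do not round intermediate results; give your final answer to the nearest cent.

D_1 = 1.26004
D_2 = 1.45661
D_3 = 1.68384
D_4 = 1.94652
D_5 = 2.25017
Terminal value at year 5: TV = D_5×(1+g_2)/(r−g_2) = 2.35818/0.088 = 26.79750
P_0 = D_1/(1+r)^1 + D_2/(1+r)^2 + D_3/(1+r)^3 + D_4/(1+r)^4 + D_5/(1+r)^5 + TV/(1+r)^5
    = 1.10919 + 1.12872 + 1.14859 + 1.16881 + 1.18939 + 14.16454 = 19.90924

€19.91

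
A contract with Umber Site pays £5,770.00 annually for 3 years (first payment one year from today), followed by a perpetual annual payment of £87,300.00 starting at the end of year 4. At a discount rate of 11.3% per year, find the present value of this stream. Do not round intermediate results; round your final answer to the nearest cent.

£574365.29

PV of 3-year annuity: £5,770.00 × [1 − (1+0.113)^−3] / 0.113 = 14026.98718
Perpetuity value at year 3: £87,300.00 / 0.113 = 772566.37168
PV of perpetuity: 772566.37168 / (1+0.113)^3 = 560338.29875
Total PV = 14026.98718 + 560338.29875 = 574365.28593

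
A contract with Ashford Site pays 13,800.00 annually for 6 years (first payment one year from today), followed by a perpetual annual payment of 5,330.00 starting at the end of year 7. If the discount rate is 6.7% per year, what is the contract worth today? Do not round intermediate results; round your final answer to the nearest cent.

120301.47

PV of 6-year annuity: 13,800.00 × [1 − (1+0.067)^−6] / 0.067 = 66391.89340
Perpetuity value at year 6: 5,330.00 / 0.067 = 79552.23881
PV of perpetuity: 79552.23881 / (1+0.067)^6 = 53909.57273
Total PV = 66391.89340 + 53909.57273 = 120301.46613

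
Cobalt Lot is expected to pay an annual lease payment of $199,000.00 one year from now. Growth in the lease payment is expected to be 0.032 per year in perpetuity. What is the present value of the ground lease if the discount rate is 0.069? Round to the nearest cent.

$5378378.38

Growing perpetuity: P = D₁ / (r − g) = $199,000.0000 / (0.069 − 0.032) = $5,378,378.38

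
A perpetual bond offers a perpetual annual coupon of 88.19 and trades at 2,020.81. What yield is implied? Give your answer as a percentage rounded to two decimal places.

4.36%

P = C/r ⇒ r = C/P = 88.19/2,020.81 = 0.043641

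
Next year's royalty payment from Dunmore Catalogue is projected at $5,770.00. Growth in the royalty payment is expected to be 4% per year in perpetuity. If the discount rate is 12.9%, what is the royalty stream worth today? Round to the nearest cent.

$64831.46

Growing perpetuity: P = D₁ / (r − g) = $5,770.0000 / (0.129 − 0.04) = $64,831.46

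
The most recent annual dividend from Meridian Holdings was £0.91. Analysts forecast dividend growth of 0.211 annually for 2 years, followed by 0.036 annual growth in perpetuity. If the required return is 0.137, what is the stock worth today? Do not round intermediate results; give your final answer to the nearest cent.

D_1 = 1.10201
D_2 = 1.33453
Terminal value at year 2: TV = D_2×(1+g_2)/(r−g_2) = 1.38258/0.101 = 13.68888
P_0 = D_1/(1+r)^1 + D_2/(1+r)^2 + TV/(1+r)^2
    = 0.96923 + 1.03231 + 10.58881 = 12.59034

£12.59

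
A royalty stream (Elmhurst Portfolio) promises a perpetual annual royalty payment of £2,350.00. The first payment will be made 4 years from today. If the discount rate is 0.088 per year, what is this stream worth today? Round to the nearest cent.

£20734.74

Value at end of year 3: C / r = £2,350.00 / 0.088 = £26,704.5455
Discount to today: PV = £26,704.5455 / (1 + 0.088)^3 = £26,704.5455 / 1.287913 = £20,734.74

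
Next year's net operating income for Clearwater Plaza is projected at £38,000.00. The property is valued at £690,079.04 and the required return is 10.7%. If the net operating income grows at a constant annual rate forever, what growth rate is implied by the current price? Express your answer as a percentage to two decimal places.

P = D₁/(r−g) ⇒ g = r − D₁/P = 0.107 − £38,000.00/£690,079.04 = 0.051934

5.19%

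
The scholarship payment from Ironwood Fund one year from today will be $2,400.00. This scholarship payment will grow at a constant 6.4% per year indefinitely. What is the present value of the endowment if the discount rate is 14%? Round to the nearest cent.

Growing perpetuity: P = D₁ / (r − g) = $2,400.0000 / (0.14 − 0.064) = $31,578.95

$31578.95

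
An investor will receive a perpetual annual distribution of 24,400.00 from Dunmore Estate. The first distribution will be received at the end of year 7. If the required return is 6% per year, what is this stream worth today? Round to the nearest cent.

286683.95

Value at end of year 6: C / r = 24,400.00 / 0.06 = 406,666.6667
Discount to today: PV = 406,666.6667 / (1 + 0.06)^6 = 406,666.6667 / 1.418519 = 286,683.95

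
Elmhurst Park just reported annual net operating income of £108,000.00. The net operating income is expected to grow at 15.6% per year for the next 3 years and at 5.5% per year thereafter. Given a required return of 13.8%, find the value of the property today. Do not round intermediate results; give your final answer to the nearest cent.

£1773305.20

D_1 = 124848.00000
D_2 = 144324.28800
D_3 = 166838.87693
Terminal value at year 3: TV = D_3×(1+g_2)/(r−g_2) = 176015.01516/0.083 = 2120662.83324
P_0 = D_1/(1+r)^1 + D_2/(1+r)^2 + D_3/(1+r)^3 + TV/(1+r)^3
    = 109708.26011 + 111443.54014 + 113206.26749 + 1438947.13497 = 1773305.20271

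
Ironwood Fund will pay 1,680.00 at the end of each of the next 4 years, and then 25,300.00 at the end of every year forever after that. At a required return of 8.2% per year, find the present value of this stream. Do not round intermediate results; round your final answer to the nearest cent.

PV of 4-year annuity: 1,680.00 × [1 − (1+0.082)^−4] / 0.082 = 5539.69140
Perpetuity value at year 4: 25,300.00 / 0.082 = 308536.58537
PV of perpetuity: 308536.58537 / (1+0.082)^4 = 225111.47090
Total PV = 5539.69140 + 225111.47090 = 230651.16230

230651.16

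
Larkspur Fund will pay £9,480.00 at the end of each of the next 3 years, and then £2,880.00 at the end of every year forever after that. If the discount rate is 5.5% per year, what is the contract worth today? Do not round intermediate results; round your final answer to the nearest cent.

PV of 3-year annuity: £9,480.00 × [1 − (1+0.055)^−3] / 0.055 = 25576.40843
Perpetuity value at year 3: £2,880.00 / 0.055 = 52363.63636
PV of perpetuity: 52363.63636 / (1+0.055)^3 = 44593.58823
Total PV = 25576.40843 + 44593.58823 = 70169.99666

£70170.00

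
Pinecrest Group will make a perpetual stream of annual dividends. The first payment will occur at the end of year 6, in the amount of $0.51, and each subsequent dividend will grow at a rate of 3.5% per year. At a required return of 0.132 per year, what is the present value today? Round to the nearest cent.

$2.83

Value at end of year 5: C₁ / (r − g) = $0.51 / (0.132 − 0.035) = $5.2577
Discount to today: PV = $5.2577 / (1 + 0.132)^5 = $5.2577 / 1.858798 = $2.83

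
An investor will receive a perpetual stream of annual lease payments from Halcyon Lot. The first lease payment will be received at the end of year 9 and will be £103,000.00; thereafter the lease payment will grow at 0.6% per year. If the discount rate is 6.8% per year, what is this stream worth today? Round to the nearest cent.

£981466.57

Value at end of year 8: C₁ / (r − g) = £103,000.00 / (0.068 − 0.006) = £1,661,290.3226
Discount to today: PV = £1,661,290.3226 / (1 + 0.068)^8 = £1,661,290.3226 / 1.692661 = £981,466.57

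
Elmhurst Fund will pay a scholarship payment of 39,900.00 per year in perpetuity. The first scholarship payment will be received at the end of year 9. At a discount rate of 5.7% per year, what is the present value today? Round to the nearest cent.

449260.40

Value at end of year 8: C / r = 39,900.00 / 0.057 = 700,000.0000
Discount to today: PV = 700,000.0000 / (1 + 0.057)^8 = 700,000.0000 / 1.558116 = 449,260.40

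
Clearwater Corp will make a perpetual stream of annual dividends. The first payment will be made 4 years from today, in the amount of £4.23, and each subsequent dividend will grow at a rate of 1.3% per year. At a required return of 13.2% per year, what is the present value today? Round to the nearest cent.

£24.50

Value at end of year 3: C₁ / (r − g) = £4.23 / (0.132 − 0.013) = £35.5462
Discount to today: PV = £35.5462 / (1 + 0.132)^3 = £35.5462 / 1.450572 = £24.50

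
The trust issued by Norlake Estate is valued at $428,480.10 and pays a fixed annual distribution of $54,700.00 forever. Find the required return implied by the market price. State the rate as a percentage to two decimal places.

P = C/r ⇒ r = C/P = $54,700.00/$428,480.10 = 0.127661

12.77%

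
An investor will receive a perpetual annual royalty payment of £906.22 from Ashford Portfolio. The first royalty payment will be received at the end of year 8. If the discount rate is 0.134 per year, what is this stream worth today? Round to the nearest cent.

Value at end of year 7: C / r = £906.22 / 0.134 = £6,762.8358
Discount to today: PV = £6,762.8358 / (1 + 0.134)^7 = £6,762.8358 / 2.411523 = £2,804.38

£2804.38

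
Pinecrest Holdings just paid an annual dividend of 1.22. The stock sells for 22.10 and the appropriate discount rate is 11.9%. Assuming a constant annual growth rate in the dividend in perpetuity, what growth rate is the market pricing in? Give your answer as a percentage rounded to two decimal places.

6.05%

P = D₀(1+g)/(r−g) ⇒ P(r−g) = D₀(1+g) ⇒ g(P+D₀) = P·r − D₀
g = (P·r − D₀)/(P + D₀) = (22.10×0.119 − 1.22) / (22.10 + 1.22) = 0.060459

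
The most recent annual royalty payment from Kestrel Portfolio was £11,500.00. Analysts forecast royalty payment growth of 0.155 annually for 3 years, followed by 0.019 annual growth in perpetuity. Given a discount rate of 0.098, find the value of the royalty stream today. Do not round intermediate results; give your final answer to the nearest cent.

£210864.41

D_1 = 13282.50000
D_2 = 15341.28750
D_3 = 17719.18706
Terminal value at year 3: TV = D_3×(1+g_2)/(r−g_2) = 18055.85162/0.079 = 228555.08376
P_0 = D_1/(1+r)^1 + D_2/(1+r)^2 + D_3/(1+r)^3 + TV/(1+r)^3
    = 12096.99454 + 12724.98059 + 13385.56701 + 172656.87073 = 210864.41288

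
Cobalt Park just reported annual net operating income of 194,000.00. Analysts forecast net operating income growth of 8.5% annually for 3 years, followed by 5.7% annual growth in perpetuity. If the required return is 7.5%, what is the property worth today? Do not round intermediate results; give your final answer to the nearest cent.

D_1 = 210490.00000
D_2 = 228381.65000
D_3 = 247794.09025
Terminal value at year 3: TV = D_3×(1+g_2)/(r−g_2) = 261918.35339/0.018 = 14551019.63301
P_0 = D_1/(1+r)^1 + D_2/(1+r)^2 + D_3/(1+r)^3 + TV/(1+r)^3
    = 195804.65116 + 197626.08978 + 199464.47201 + 11712997.05074 = 12305892.26369

12305892.26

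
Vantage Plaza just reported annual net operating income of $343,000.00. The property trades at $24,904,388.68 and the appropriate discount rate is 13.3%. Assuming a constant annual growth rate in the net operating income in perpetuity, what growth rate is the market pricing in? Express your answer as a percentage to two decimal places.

P = D₀(1+g)/(r−g) ⇒ P(r−g) = D₀(1+g) ⇒ g(P+D₀) = P·r − D₀
g = (P·r − D₀)/(P + D₀) = ($24,904,388.68×0.133 − $343,000.00) / ($24,904,388.68 + $343,000.00) = 0.117608

11.76%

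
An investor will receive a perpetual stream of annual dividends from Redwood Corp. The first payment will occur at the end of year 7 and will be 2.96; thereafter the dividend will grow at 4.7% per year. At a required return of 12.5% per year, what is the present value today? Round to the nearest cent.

Value at end of year 6: C₁ / (r − g) = 2.96 / (0.125 − 0.047) = 37.9487
Discount to today: PV = 37.9487 / (1 + 0.125)^6 = 37.9487 / 2.027287 = 18.72

18.72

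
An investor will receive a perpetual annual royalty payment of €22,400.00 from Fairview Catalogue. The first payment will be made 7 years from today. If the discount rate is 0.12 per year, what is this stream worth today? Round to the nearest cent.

€94571.14

Value at end of year 6: C / r = €22,400.00 / 0.12 = €186,666.6667
Discount to today: PV = €186,666.6667 / (1 + 0.12)^6 = €186,666.6667 / 1.973823 = €94,571.14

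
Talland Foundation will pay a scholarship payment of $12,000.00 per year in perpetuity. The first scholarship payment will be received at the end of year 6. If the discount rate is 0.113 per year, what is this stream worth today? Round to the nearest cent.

Value at end of year 5: C / r = $12,000.00 / 0.113 = $106,194.6903
Discount to today: PV = $106,194.6903 / (1 + 0.113)^5 = $106,194.6903 / 1.707953 = $62,176.60

$62176.60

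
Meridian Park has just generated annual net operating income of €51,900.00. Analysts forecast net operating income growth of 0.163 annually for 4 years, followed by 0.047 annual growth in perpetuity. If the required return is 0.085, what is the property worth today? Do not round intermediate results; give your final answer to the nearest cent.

€2135379.22

D_1 = 60359.70000
D_2 = 70198.33110
D_3 = 81640.65907
D_4 = 94948.08650
Terminal value at year 4: TV = D_4×(1+g_2)/(r−g_2) = 99410.64656/0.038 = 2616069.64639
P_0 = D_1/(1+r)^1 + D_2/(1+r)^2 + D_3/(1+r)^3 + D_4/(1+r)^4 + TV/(1+r)^4
    = 55631.05991 + 59630.34348 + 63917.13315 + 68512.09756 + 1887688.58269 = 2135379.21678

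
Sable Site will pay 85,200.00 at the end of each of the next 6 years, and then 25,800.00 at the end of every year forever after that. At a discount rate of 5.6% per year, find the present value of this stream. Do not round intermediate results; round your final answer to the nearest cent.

PV of 6-year annuity: 85,200.00 × [1 − (1+0.056)^−6] / 0.056 = 424273.38969
Perpetuity value at year 6: 25,800.00 / 0.056 = 460714.28571
PV of perpetuity: 460714.28571 / (1+0.056)^6 = 332237.13250
Total PV = 424273.38969 + 332237.13250 = 756510.52219

756510.52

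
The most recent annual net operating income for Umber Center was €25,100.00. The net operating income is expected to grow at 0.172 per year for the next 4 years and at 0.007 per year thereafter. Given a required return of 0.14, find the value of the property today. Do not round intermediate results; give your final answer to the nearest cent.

€319942.56

D_1 = 29417.20000
D_2 = 34476.95840
D_3 = 40406.99524
D_4 = 47356.99843
Terminal value at year 4: TV = D_4×(1+g_2)/(r−g_2) = 47688.49742/0.133 = 358560.13095
P_0 = D_1/(1+r)^1 + D_2/(1+r)^2 + D_3/(1+r)^3 + D_4/(1+r)^4 + TV/(1+r)^4
    = 25804.56140 + 26528.89997 + 27273.57085 + 28039.14476 + 212296.38178 = 319942.55877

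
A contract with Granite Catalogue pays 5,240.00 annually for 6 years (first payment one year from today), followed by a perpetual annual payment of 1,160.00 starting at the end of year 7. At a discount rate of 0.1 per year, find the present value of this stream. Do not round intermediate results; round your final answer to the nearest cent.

PV of 6-year annuity: 5,240.00 × [1 − (1+0.1)^−6] / 0.1 = 22821.56607
Perpetuity value at year 6: 1,160.00 / 0.1 = 11600.00000
PV of perpetuity: 11600.00000 / (1+0.1)^6 = 6547.89759
Total PV = 22821.56607 + 6547.89759 = 29369.46365

29369.46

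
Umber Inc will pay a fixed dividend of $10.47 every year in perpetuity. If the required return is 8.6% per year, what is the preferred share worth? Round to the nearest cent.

Level perpetuity: PV = C / r = $10.47 / 0.086 = $121.74

$121.74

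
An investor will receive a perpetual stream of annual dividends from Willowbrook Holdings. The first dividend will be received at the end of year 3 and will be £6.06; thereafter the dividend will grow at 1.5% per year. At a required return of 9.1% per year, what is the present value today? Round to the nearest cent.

£66.99

Value at end of year 2: C₁ / (r − g) = £6.06 / (0.091 − 0.015) = £79.7368
Discount to today: PV = £79.7368 / (1 + 0.091)^2 = £79.7368 / 1.190281 = £66.99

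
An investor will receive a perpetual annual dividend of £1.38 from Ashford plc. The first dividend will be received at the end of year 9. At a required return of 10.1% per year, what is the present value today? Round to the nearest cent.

£6.33

Value at end of year 8: C / r = £1.38 / 0.101 = £13.6634
Discount to today: PV = £13.6634 / (1 + 0.101)^8 = £13.6634 / 2.159228 = £6.33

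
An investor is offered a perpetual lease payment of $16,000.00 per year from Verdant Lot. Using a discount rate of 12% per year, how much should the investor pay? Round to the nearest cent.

Level perpetuity: PV = C / r = $16,000.00 / 0.12 = $133,333.33

$133333.33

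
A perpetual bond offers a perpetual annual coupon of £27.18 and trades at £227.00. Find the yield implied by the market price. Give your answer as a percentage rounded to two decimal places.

P = C/r ⇒ r = C/P = £27.18/£227.00 = 0.119736

11.97%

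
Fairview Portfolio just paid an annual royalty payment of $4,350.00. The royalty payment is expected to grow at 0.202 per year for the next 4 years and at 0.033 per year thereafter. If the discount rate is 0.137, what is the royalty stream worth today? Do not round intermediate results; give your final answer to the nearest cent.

$74000.58

D_1 = 5228.70000
D_2 = 6284.89740
D_3 = 7554.44667
D_4 = 9080.44490
Terminal value at year 4: TV = D_4×(1+g_2)/(r−g_2) = 9380.09958/0.104 = 90193.26524
P_0 = D_1/(1+r)^1 + D_2/(1+r)^2 + D_3/(1+r)^3 + D_4/(1+r)^4 + TV/(1+r)^4
    = 4598.68074 + 4861.57805 + 5139.50468 + 5433.31981 + 53967.49390 = 74000.57718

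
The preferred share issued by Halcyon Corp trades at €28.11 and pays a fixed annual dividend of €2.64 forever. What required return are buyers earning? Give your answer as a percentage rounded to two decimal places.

P = C/r ⇒ r = C/P = €2.64/€28.11 = 0.093917

9.39%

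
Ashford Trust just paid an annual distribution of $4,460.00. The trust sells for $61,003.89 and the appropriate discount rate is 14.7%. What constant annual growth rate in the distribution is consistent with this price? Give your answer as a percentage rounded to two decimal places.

6.89%

P = D₀(1+g)/(r−g) ⇒ P(r−g) = D₀(1+g) ⇒ g(P+D₀) = P·r − D₀
g = (P·r − D₀)/(P + D₀) = ($61,003.89×0.147 − $4,460.00) / ($61,003.89 + $4,460.00) = 0.068856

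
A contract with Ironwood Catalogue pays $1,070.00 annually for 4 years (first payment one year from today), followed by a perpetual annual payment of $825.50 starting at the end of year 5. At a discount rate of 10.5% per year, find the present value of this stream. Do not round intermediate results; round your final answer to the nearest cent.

PV of 4-year annuity: $1,070.00 × [1 − (1+0.105)^−4] / 0.105 = 3355.36842
Perpetuity value at year 4: $825.50 / 0.105 = 7861.90476
PV of perpetuity: 7861.90476 / (1+0.105)^4 = 5273.25370
Total PV = 3355.36842 + 5273.25370 = 8628.62213

$8628.62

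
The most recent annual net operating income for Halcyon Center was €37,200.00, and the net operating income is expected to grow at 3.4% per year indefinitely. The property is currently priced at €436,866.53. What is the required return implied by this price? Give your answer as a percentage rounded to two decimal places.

D₁ = €37,200.00 × 1.034 = €38,464.8000
P = D₁/(r − g) ⇒ r = D₁/P + g = €38,464.8000/€436,866.53 + 0.034 = 0.088047 + 0.034 = 0.122047

12.20%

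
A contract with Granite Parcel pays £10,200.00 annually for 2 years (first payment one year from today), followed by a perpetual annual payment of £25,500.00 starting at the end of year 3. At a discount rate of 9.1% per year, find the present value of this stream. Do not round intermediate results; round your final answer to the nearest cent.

£253341.84

PV of 2-year annuity: £10,200.00 × [1 − (1+0.091)^−2] / 0.091 = 17918.62594
Perpetuity value at year 2: £25,500.00 / 0.091 = 280219.78022
PV of perpetuity: 280219.78022 / (1+0.091)^2 = 235423.21538
Total PV = 17918.62594 + 235423.21538 = 253341.84131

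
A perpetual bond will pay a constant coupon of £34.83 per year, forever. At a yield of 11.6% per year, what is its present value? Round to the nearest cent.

Level perpetuity: PV = C / r = £34.83 / 0.116 = £300.26

£300.26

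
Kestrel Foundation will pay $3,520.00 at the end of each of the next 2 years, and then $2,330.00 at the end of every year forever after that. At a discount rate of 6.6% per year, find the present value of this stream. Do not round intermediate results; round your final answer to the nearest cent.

PV of 2-year annuity: $3,520.00 × [1 − (1+0.066)^−2] / 0.066 = 6399.68461
Perpetuity value at year 2: $2,330.00 / 0.066 = 35303.03030
PV of perpetuity: 35303.03030 / (1+0.066)^2 = 31066.87544
Total PV = 6399.68461 + 31066.87544 = 37466.56004

$37466.56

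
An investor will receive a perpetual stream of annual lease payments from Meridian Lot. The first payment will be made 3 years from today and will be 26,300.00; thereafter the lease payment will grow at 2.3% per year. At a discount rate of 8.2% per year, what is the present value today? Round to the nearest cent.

Value at end of year 2: C₁ / (r − g) = 26,300.00 / (0.082 − 0.023) = 445,762.7119
Discount to today: PV = 445,762.7119 / (1 + 0.082)^2 = 445,762.7119 / 1.170724 = 380,758.16

380758.16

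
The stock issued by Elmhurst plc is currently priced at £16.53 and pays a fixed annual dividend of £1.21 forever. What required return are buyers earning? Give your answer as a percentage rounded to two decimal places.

7.32%

P = C/r ⇒ r = C/P = £1.21/£16.53 = 0.073200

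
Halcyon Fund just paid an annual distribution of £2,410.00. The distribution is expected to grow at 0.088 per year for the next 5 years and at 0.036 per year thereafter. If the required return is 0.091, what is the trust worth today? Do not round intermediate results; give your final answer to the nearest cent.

£56725.88

D_1 = 2622.08000
D_2 = 2852.82304
D_3 = 3103.87147
D_4 = 3377.01216
D_5 = 3674.18923
Terminal value at year 5: TV = D_5×(1+g_2)/(r−g_2) = 3806.46004/0.055 = 69208.36434
P_0 = D_1/(1+r)^1 + D_2/(1+r)^2 + D_3/(1+r)^3 + D_4/(1+r)^4 + D_5/(1+r)^5 + TV/(1+r)^5
    = 2403.37305 + 2396.76433 + 2390.17377 + 2383.60134 + 2377.04699 + 44774.92142 = 56725.88091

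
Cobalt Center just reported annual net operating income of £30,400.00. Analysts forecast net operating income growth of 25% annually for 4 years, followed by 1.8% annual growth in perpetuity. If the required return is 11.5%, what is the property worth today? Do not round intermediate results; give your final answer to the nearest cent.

£667093.17

D_1 = 38000.00000
D_2 = 47500.00000
D_3 = 59375.00000
D_4 = 74218.75000
Terminal value at year 4: TV = D_4×(1+g_2)/(r−g_2) = 75554.68750/0.097 = 778914.30412
P_0 = D_1/(1+r)^1 + D_2/(1+r)^2 + D_3/(1+r)^3 + D_4/(1+r)^4 + TV/(1+r)^4
    = 34080.71749 + 38207.08239 + 42833.05200 + 48019.11660 + 503953.20303 = 667093.17150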